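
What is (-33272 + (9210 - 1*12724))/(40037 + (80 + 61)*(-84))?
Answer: -36786/28193 ≈ -1.3048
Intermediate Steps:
(-33272 + (9210 - 1*12724))/(40037 + (80 + 61)*(-84)) = (-33272 + (9210 - 12724))/(40037 + 141*(-84)) = (-33272 - 3514)/(40037 - 11844) = -36786/28193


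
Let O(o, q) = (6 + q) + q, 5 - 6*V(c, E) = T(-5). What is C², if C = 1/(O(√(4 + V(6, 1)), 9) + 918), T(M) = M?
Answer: 1/887364 ≈ 1.1269e-6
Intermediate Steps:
V(c, E) = 5/3 (V(c, E) = ⅚ - ⅙*(-5) = ⅚ + ⅚ = 5/3)
O(o, q) = 6 + 2*q
C = 1/942 (C = 1/((6 + 2*9) + 918) = 1/((6 + 18) + 918) = 1/(24 + 918) = 1/942 ≈ 0.0010616)
C² = (1/942)² = 1/887364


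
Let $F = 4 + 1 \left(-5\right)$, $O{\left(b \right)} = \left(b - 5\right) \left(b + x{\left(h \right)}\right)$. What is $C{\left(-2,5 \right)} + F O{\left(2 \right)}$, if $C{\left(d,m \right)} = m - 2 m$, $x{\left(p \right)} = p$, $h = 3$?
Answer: $10$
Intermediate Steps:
$O{\left(b \right)} = \left(-5 + b\right) \left(3 + b\right)$ ($O{\left(b \right)} = \left(b - 5\right) \left(b + 3\right) = \left(-5 + b\right) \left(3 + b\right)$)
$C{\left(d,m \right)} = - m$
$F = -1$ ($F = 4 - 5 = -1$)
$C{\left(-2,5 \right)} + F O{\left(2 \right)} = \left(-1\right) 5 - \left(-15 + 2^{2} - 4\right) = -5 - \left(-15 + 4 - 4\right) = -5 - -15 = -5 + 15 = 10$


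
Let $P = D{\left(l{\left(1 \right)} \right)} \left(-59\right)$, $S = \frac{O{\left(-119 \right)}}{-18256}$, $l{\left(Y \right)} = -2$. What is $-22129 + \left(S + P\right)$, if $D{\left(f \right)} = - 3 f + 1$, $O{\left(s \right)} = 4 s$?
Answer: $- \frac{14697367}{652} \approx -22542.0$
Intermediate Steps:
$D{\left(f \right)} = 1 - 3 f$
$S = \frac{17}{652}$ ($S = \frac{4 \left(-119\right)}{-18256} = \left(-476\right) \left(- \frac{1}{18256}\right) = \frac{17}{652} \approx 0.026074$)
$P = -413$ ($P = \left(1 - -6\right) \left(-59\right) = \left(1 + 6\right) \left(-59\right) = 7 \left(-59\right) = -413$)
$-22129 + \left(S + P\right) = -22129 + \left(\frac{17}{652} - 413\right) = -22129 - \frac{269259}{652} = - \frac{14697367}{652}$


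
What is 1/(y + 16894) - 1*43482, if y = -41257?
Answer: -1059351967/24363 ≈ -43482.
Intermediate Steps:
1/(y + 16894) - 1*43482 = 1/(-41257 + 16894) - 1*43482 = 1/(-24363) - 43482 = -1/24363 - 43482 = -1059351967/24363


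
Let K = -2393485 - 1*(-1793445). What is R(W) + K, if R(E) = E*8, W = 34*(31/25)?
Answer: -14992568/25 ≈ -5.9970e+5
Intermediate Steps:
W = 1054/25 (W = 34*(31*(1/25)) = 34*(31/25) = 1054/25 ≈ 42.160)
R(E) = 8*E
K = -600040 (K = -2393485 + 1793445 = -600040)
R(W) + K = 8*(1054/25) - 600040 = 8432/25 - 600040 = -14992568/25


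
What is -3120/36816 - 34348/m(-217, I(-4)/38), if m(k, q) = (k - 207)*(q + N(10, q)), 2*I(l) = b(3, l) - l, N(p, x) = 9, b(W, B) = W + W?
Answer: 9534072/1085069 ≈ 8.7866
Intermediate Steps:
b(W, B) = 2*W
I(l) = 3 - l/2 (I(l) = (2*3 - l)/2 = (6 - l)/2 = 3 - l/2)
m(k, q) = (-207 + k)*(9 + q) (m(k, q) = (k - 207)*(q + 9) = (-207 + k)*(9 + q))
-3120/36816 - 34348/m(-217, I(-4)/38) = -3120/36816 - 34348/(-1863 - 207*(3 - ½*(-4))/38 + 9*(-217) - 217*(3 - ½*(-4))/38) = -3120*1/36816 - 34348/(-1863 - 207*(3 + 2)/38 - 1953 - 217*(3 + 2)/38) = -5/59 - 34348/(-1863 - 1035/38 - 1953 - 1085/38) = -5/59 - 34348/(-73564/19) = -5/59 - 34348*(-19/73564) = -5/59 + 163153/18391 = 9534072/1085069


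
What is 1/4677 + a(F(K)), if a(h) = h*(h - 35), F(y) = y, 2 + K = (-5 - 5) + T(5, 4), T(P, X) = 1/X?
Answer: 41106169/74832 ≈ 549.31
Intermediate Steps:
K = -47/4 (K = -2 + ((-5 - 5) + 1/4) = -2 + (-10 + 1/4) = -2 - 39/4 = -47/4 ≈ -11.750)
a(h) = h*(-35 + h)
1/4677 + a(F(K)) = 1/4677 - 47*(-35 - 47/4)/4 = 1/4677 - 47/4*(-187/4) = 1/4677 + 8789/16 = 41106169/74832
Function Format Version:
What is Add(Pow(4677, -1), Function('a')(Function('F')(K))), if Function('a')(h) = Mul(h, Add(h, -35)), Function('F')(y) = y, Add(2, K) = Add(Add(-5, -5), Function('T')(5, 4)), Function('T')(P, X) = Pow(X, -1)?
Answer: Rational(41106169, 74832) ≈ 549.31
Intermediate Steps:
K = Rational(-47, 4) (K = Add(-2, Add(Add(-5, -5), Pow(4, -1))) = Add(-2, Add(-10, Rational(1, 4))) = Add(-2, Rational(-39, 4)) = Rational(-47, 4) ≈ -11.750)
Function('a')(h) = Mul(h, Add(-35, h))
Add(Pow(4677, -1), Function('a')(Function('F')(K))) = Add(Pow(4677, -1), Mul(Rational(-47, 4), Add(-35, Rational(-47, 4)))) = Add(Rational(1, 4677), Mul(Rational(-47, 4), Rational(-187, 4))) = Add(Rational(1, 4677), Rational(8789, 16)) = Rational(41106169, 74832)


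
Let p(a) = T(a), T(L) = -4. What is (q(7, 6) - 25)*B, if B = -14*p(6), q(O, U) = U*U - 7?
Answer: 224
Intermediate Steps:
p(a) = -4
q(O, U) = -7 + U² (q(O, U) = U² - 7 = -7 + U²)
B = 56 (B = -14*(-4) = 56)
(q(7, 6) - 25)*B = ((-7 + 6²) - 25)*56 = ((-7 + 36) - 25)*56 = (29 - 25)*56 = 4*56 = 224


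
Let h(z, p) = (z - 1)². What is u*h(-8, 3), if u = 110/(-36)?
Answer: -495/2 ≈ -247.50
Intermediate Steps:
h(z, p) = (-1 + z)²
u = -55/18 (u = 110*(-1/36) = -55/18 ≈ -3.0556)
u*h(-8, 3) = -55*(-1 - 8)²/18 = -55/18*(-9)² = -55/18*81 = -495/2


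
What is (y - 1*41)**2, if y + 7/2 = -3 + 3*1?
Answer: 7921/4 ≈ 1980.3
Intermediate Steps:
y = -7/2 (y = -7/2 + (-3 + 3*1) = -7/2 + (-3 + 3) = -7/2 + 0 = -7/2 ≈ -3.5000)
(y - 1*41)**2 = (-7/2 - 1*41)**2 = (-7/2 - 41)**2 = (-89/2)**2 = 7921/4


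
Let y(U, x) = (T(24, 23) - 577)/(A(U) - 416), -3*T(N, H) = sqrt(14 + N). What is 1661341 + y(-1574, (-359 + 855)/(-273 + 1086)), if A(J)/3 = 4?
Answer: 671182341/404 + sqrt(38)/1212 ≈ 1.6613e+6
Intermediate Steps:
A(J) = 12 (A(J) = 3*4 = 12)
T(N, H) = -sqrt(14 + N)/3
y(U, x) = 577/404 + sqrt(38)/1212 (y(U, x) = (-sqrt(14 + 24)/3 - 577)/(12 - 416) = (-sqrt(38)/3 - 577)/(-404) = (-577 - sqrt(38)/3)*(-1/404) = 577/404 + sqrt(38)/1212)
1661341 + y(-1574, (-359 + 855)/(-273 + 1086)) = 1661341 + (577/404 + sqrt(38)/1212) = 671182341/404 + sqrt(38)/1212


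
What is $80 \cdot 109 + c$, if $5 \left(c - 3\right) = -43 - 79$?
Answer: $\frac{43493}{5} \approx 8698.6$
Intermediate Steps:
$c = - \frac{107}{5}$ ($c = 3 + \frac{-43 - 79}{5} = 3 + \frac{1}{5} \left(-122\right) = 3 - \frac{122}{5} = - \frac{107}{5} \approx -21.4$)
$80 \cdot 109 + c = 80 \cdot 109 - \frac{107}{5} = 8720 - \frac{107}{5} = \frac{43493}{5}$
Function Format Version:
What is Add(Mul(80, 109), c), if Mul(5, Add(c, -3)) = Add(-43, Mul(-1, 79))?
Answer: Rational(43493, 5) ≈ 8698.6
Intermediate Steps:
c = Rational(-107, 5) (c = Add(3, Mul(Rational(1, 5), Add(-43, Mul(-1, 79)))) = Add(3, Mul(Rational(1, 5), Add(-43, -79))) = Add(3, Mul(Rational(1, 5), -122)) = Add(3, Rational(-122, 5)) = Rational(-107, 5) ≈ -21.400)
Add(Mul(80, 109), c) = Add(Mul(80, 109), Rational(-107, 5)) = Add(8720, Rational(-107, 5)) = Rational(43493, 5)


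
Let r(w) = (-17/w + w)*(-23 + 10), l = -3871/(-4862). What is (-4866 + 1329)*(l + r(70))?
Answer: 272670803334/85085 ≈ 3.2047e+6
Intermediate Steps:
l = 3871/4862 (l = -3871*(-1/4862) = 3871/4862 ≈ 0.79617)
r(w) = -13*w + 221/w (r(w) = (w - 17/w)*(-13) = -13*w + 221/w)
(-4866 + 1329)*(l + r(70)) = (-4866 + 1329)*(3871/4862 + (-13*70 + 221/70)) = -3537*(3871/4862 + (-910 + 221*(1/70))) = -3537*(3871/4862 + (-910 + 221/70)) = -3537*(3871/4862 - 63479/70) = -3537*(-77090982/85085) = 272670803334/85085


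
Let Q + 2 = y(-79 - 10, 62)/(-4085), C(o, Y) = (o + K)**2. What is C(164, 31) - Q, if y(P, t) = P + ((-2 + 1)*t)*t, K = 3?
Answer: 5996358/215 ≈ 27890.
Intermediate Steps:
y(P, t) = P - t**2 (y(P, t) = P + (-t)*t = P - t**2)
C(o, Y) = (3 + o)**2 (C(o, Y) = (o + 3)**2 = (3 + o)**2)
Q = -223/215 (Q = -2 + ((-79 - 10) - 1*62**2)/(-4085) = -2 + (-89 - 1*3844)*(-1/4085) = -2 + (-89 - 3844)*(-1/4085) = -2 - 3933*(-1/4085) = -2 + 207/215 = -223/215 ≈ -1.0372)
C(164, 31) - Q = (3 + 164)**2 - 1*(-223/215) = 167**2 + 223/215 = 27889 + 223/215 = 5996358/215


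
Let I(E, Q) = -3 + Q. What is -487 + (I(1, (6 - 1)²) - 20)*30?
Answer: -427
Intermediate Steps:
-487 + (I(1, (6 - 1)²) - 20)*30 = -487 + ((-3 + (6 - 1)²) - 20)*30 = -487 + ((-3 + 5²) - 20)*30 = -487 + ((-3 + 25) - 20)*30 = -487 + (22 - 20)*30 = -487 + 2*30 = -487 + 60 = -427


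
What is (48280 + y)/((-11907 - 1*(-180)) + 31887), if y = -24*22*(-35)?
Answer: 1669/504 ≈ 3.3115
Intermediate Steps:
y = 18480 (y = -528*(-35) = 18480)
(48280 + y)/((-11907 - 1*(-180)) + 31887) = (48280 + 18480)/((-11907 - 1*(-180)) + 31887) = 66760/((-11907 + 180) + 31887) = 66760/(-11727 + 31887) = 66760/20160 = 66760*(1/20160) = 1669/504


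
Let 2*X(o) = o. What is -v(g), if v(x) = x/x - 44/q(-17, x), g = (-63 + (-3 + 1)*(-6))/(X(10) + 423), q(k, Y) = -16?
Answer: -15/4 ≈ -3.7500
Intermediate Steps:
X(o) = o/2
g = -51/428 (g = (-63 + (-3 + 1)*(-6))/((½)*10 + 423) = (-63 - 2*(-6))/(5 + 423) = (-63 + 12)/428 = -51*1/428 = -51/428 ≈ -0.11916)
v(x) = 15/4 (v(x) = x/x - 44/(-16) = 1 - 44*(-1/16) = 1 + 11/4 = 15/4)
-v(g) = -1*15/4 = -15/4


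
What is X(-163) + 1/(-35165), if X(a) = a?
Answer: -5731896/35165 ≈ -163.00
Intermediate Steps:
X(-163) + 1/(-35165) = -163 + 1/(-35165) = -163 - 1/35165 = -5731896/35165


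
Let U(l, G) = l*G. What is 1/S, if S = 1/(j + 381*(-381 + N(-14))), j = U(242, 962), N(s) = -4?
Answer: 86119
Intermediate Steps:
U(l, G) = G*l
j = 232804 (j = 962*242 = 232804)
S = 1/86119 (S = 1/(232804 + 381*(-381 - 4)) = 1/(232804 + 381*(-385)) = 1/(232804 - 146685) = 1/86119 ≈ 1.1612e-5)
1/S = 1/(1/86119) = 86119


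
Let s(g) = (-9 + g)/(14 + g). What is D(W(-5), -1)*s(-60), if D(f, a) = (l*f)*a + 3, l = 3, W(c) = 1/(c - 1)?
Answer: 21/4 ≈ 5.2500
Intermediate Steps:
W(c) = 1/(-1 + c)
s(g) = (-9 + g)/(14 + g)
D(f, a) = 3 + 3*a*f (D(f, a) = (3*f)*a + 3 = 3*a*f + 3 = 3 + 3*a*f)
D(W(-5), -1)*s(-60) = (3 + 3*(-1)/(-1 - 5))*((-9 - 60)/(14 - 60)) = (3 + 3*(-1)/(-6))*(-69/(-46)) = (3 + 3*(-1)*(-⅙))*(-1/46*(-69)) = (3 + ½)*(3/2) = (7/2)*(3/2) = 21/4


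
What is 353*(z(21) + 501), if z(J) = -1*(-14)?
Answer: 181795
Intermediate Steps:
z(J) = 14
353*(z(21) + 501) = 353*(14 + 501) = 353*515 = 181795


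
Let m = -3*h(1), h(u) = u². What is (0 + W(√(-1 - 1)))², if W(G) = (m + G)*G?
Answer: -14 + 12*I*√2 ≈ -14.0 + 16.971*I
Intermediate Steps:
m = -3 (m = -3*1² = -3*1 = -3)
W(G) = G*(-3 + G) (W(G) = (-3 + G)*G = G*(-3 + G))
(0 + W(√(-1 - 1)))² = (0 + √(-1 - 1)*(-3 + √(-1 - 1)))² = (0 + √(-2)*(-3 + √(-2)))² = (0 + (I*√2)*(-3 + I*√2))² = (0 + I*√2*(-3 + I*√2))² = (I*√2*(-3 + I*√2))² = -2*(-3 + I*√2)²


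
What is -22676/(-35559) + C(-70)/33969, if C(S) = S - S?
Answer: 22676/35559 ≈ 0.63770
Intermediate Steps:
C(S) = 0
-22676/(-35559) + C(-70)/33969 = -22676/(-35559) + 0/33969 = -22676*(-1/35559) + 0*(1/33969) = 22676/35559 + 0 = 22676/35559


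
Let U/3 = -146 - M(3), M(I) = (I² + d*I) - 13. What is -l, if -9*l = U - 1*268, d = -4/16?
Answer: -2767/36 ≈ -76.861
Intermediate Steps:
d = -¼ (d = -4*1/16 = -¼ ≈ -0.25000)
M(I) = -13 + I² - I/4 (M(I) = (I² - I/4) - 13 = -13 + I² - I/4)
U = -1695/4 (U = 3*(-146 - (-13 + 3² - ¼*3)) = 3*(-146 - (-13 + 9 - ¾)) = 3*(-146 - 1*(-19/4)) = 3*(-146 + 19/4) = 3*(-565/4) = -1695/4 ≈ -423.75)
l = 2767/36 (l = -(-1695/4 - 1*268)/9 = -(-1695/4 - 268)/9 = -⅑*(-2767/4) = 2767/36 ≈ 76.861)
-l = -1*2767/36 = -2767/36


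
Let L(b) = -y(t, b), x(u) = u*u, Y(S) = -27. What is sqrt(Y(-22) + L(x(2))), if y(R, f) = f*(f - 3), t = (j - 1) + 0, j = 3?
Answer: I*sqrt(31) ≈ 5.5678*I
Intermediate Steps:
t = 2 (t = (3 - 1) + 0 = 2 + 0 = 2)
y(R, f) = f*(-3 + f)
x(u) = u**2
L(b) = -b*(-3 + b)
sqrt(Y(-22) + L(x(2))) = sqrt(-27 + 2**2*(3 - 1*2**2)) = sqrt(-27 + 4*(3 - 1*4)) = sqrt(-27 + 4*(3 - 4)) = sqrt(-27 + 4*(-1)) = sqrt(-27 - 4) = sqrt(-31) = I*sqrt(31)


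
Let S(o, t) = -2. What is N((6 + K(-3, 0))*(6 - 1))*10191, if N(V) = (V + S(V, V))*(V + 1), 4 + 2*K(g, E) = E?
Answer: 3852198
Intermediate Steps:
K(g, E) = -2 + E/2
N(V) = (1 + V)*(-2 + V) (N(V) = (V - 2)*(V + 1) = (-2 + V)*(1 + V) = (1 + V)*(-2 + V))
N((6 + K(-3, 0))*(6 - 1))*10191 = (-2 + ((6 + (-2 + (½)*0))*(6 - 1))² - (6 + (-2 + (½)*0))*(6 - 1))*10191 = (-2 + ((6 + (-2 + 0))*5)² - (6 + (-2 + 0))*5)*10191 = (-2 + ((6 - 2)*5)² - (6 - 2)*5)*10191 = (-2 + (4*5)² - 4*5)*10191 = (-2 + 20² - 1*20)*10191 = (-2 + 400 - 20)*10191 = 378*10191 = 3852198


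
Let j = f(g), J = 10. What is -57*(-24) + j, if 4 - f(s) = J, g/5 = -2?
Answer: 1362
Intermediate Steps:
g = -10 (g = 5*(-2) = -10)
f(s) = -6 (f(s) = 4 - 1*10 = 4 - 10 = -6)
j = -6
-57*(-24) + j = -57*(-24) - 6 = 1368 - 6 = 1362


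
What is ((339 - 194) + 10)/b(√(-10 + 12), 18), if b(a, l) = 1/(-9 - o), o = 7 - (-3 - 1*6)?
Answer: -3875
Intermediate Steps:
o = 16 (o = 7 - (-3 - 6) = 7 - 1*(-9) = 7 + 9 = 16)
b(a, l) = -1/25 (b(a, l) = 1/(-9 - 1*16) = 1/(-9 - 16) = 1/(-25) = -1/25)
((339 - 194) + 10)/b(√(-10 + 12), 18) = ((339 - 194) + 10)/(-1/25) = (145 + 10)*(-25) = 155*(-25) = -3875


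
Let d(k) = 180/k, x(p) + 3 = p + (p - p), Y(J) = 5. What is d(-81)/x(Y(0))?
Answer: -10/9 ≈ -1.1111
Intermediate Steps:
x(p) = -3 + p (x(p) = -3 + (p + (p - p)) = -3 + (p + 0) = -3 + p)
d(-81)/x(Y(0)) = (180/(-81))/(-3 + 5) = (180*(-1/81))/2 = -20/9*1/2 = -10/9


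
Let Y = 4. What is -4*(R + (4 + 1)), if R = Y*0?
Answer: -20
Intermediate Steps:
R = 0 (R = 4*0 = 0)
-4*(R + (4 + 1)) = -4*(0 + (4 + 1)) = -4*(0 + 5) = -4*5 = -20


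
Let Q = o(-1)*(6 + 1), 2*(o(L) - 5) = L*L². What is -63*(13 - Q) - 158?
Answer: 2015/2 ≈ 1007.5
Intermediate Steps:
o(L) = 5 + L³/2 (o(L) = 5 + (L*L²)/2 = 5 + L³/2)
Q = 63/2 (Q = (5 + (½)*(-1)³)*(6 + 1) = (5 + (½)*(-1))*7 = (5 - ½)*7 = (9/2)*7 = 63/2 ≈ 31.500)
-63*(13 - Q) - 158 = -63*(13 - 1*63/2) - 158 = -63*(13 - 63/2) - 158 = -63*(-37/2) - 158 = 2331/2 - 158 = 2015/2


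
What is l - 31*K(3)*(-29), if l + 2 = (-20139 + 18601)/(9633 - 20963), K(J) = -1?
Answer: -5103396/5665 ≈ -900.86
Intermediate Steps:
l = -10561/5665 (l = -2 + (-20139 + 18601)/(9633 - 20963) = -2 - 1538/(-11330) = -2 - 1538*(-1/11330) = -2 + 769/5665 = -10561/5665 ≈ -1.8643)
l - 31*K(3)*(-29) = -10561/5665 - 31*(-1)*(-29) = -10561/5665 - (-31)*(-29) = -10561/5665 - 1*899 = -10561/5665 - 899 = -5103396/5665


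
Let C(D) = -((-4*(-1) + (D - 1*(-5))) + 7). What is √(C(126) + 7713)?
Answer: √7571 ≈ 87.011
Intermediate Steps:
C(D) = -16 - D (C(D) = -((4 + (D + 5)) + 7) = -((4 + (5 + D)) + 7) = -((9 + D) + 7) = -(16 + D) = -16 - D)
√(C(126) + 7713) = √((-16 - 1*126) + 7713) = √((-16 - 126) + 7713) = √(-142 + 7713) = √7571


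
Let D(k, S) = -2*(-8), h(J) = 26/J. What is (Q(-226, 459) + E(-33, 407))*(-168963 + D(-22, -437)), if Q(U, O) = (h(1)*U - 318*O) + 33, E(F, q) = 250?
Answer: 25604762585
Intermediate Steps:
D(k, S) = 16
Q(U, O) = 33 - 318*O + 26*U (Q(U, O) = ((26/1)*U - 318*O) + 33 = ((26*1)*U - 318*O) + 33 = (26*U - 318*O) + 33 = (-318*O + 26*U) + 33 = 33 - 318*O + 26*U)
(Q(-226, 459) + E(-33, 407))*(-168963 + D(-22, -437)) = ((33 - 318*459 + 26*(-226)) + 250)*(-168963 + 16) = ((33 - 145962 - 5876) + 250)*(-168947) = (-151805 + 250)*(-168947) = -151555*(-168947) = 25604762585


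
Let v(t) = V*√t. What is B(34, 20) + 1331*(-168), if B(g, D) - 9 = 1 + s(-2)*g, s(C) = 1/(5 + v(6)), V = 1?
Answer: -4248192/19 - 34*√6/19 ≈ -2.2359e+5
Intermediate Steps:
v(t) = √t (v(t) = 1*√t = √t)
s(C) = 1/(5 + √6)
B(g, D) = 10 + g*(5/19 - √6/19) (B(g, D) = 9 + (1 + (5/19 - √6/19)*g) = 9 + (1 + g*(5/19 - √6/19)) = 10 + g*(5/19 - √6/19))
B(34, 20) + 1331*(-168) = (10 + (5/19)*34 - 1/19*34*√6) + 1331*(-168) = (10 + 170/19 - 34*√6/19) - 223608 = (360/19 - 34*√6/19) - 223608 = -4248192/19 - 34*√6/19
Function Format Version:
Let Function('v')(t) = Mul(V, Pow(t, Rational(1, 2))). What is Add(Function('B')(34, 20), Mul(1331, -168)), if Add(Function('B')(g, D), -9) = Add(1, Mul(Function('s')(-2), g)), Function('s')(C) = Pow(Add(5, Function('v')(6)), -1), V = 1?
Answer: Add(Rational(-4248192, 19), Mul(Rational(-34, 19), Pow(6, Rational(1, 2)))) ≈ -2.2359e+5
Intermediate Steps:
Function('v')(t) = Pow(t, Rational(1, 2)) (Function('v')(t) = Mul(1, Pow(t, Rational(1, 2))) = Pow(t, Rational(1, 2)))
Function('s')(C) = Pow(Add(5, Pow(6, Rational(1, 2))), -1)
Function('B')(g, D) = Add(10, Mul(g, Add(Rational(5, 19), Mul(Rational(-1, 19), Pow(6, Rational(1, 2)))))) (Function('B')(g, D) = Add(9, Add(1, Mul(Add(Rational(5, 19), Mul(Rational(-1, 19), Pow(6, Rational(1, 2)))), g))) = Add(9, Add(1, Mul(g, Add(Rational(5, 19), Mul(Rational(-1, 19), Pow(6, Rational(1, 2))))))) = Add(10, Mul(g, Add(Rational(5, 19), Mul(Rational(-1, 19), Pow(6, Rational(1, 2)))))))
Add(Function('B')(34, 20), Mul(1331, -168)) = Add(Add(10, Mul(Rational(5, 19), 34), Mul(Rational(-1, 19), 34, Pow(6, Rational(1, 2)))), Mul(1331, -168)) = Add(Add(10, Rational(170, 19), Mul(Rational(-34, 19), Pow(6, Rational(1, 2)))), -223608) = Add(Add(Rational(360, 19), Mul(Rational(-34, 19), Pow(6, Rational(1, 2)))), -223608) = Add(Rational(-4248192, 19), Mul(Rational(-34, 19), Pow(6, Rational(1, 2))))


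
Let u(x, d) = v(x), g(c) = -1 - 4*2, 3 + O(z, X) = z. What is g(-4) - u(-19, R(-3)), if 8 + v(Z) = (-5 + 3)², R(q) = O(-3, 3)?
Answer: -5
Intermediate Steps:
O(z, X) = -3 + z
R(q) = -6 (R(q) = -3 - 3 = -6)
g(c) = -9 (g(c) = -1 - 8 = -9)
v(Z) = -4 (v(Z) = -8 + (-5 + 3)² = -8 + (-2)² = -8 + 4 = -4)
u(x, d) = -4
g(-4) - u(-19, R(-3)) = -9 - 1*(-4) = -9 + 4 = -5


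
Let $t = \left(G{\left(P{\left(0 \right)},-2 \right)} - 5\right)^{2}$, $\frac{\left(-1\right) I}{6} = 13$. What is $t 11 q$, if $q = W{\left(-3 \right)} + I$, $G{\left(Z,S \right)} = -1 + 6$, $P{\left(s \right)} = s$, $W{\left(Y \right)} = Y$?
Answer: $0$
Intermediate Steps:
$I = -78$ ($I = \left(-6\right) 13 = -78$)
$G{\left(Z,S \right)} = 5$
$q = -81$ ($q = -3 - 78 = -81$)
$t = 0$ ($t = \left(5 - 5\right)^{2} = 0^{2} = 0$)
$t 11 q = 0 \cdot 11 \left(-81\right) = 0 \left(-81\right) = 0$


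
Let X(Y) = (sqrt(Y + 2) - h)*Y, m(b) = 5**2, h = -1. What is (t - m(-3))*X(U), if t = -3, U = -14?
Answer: 392 + 784*I*sqrt(3) ≈ 392.0 + 1357.9*I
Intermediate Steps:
m(b) = 25
X(Y) = Y*(1 + sqrt(2 + Y)) (X(Y) = (sqrt(Y + 2) - 1*(-1))*Y = (sqrt(2 + Y) + 1)*Y = (1 + sqrt(2 + Y))*Y = Y*(1 + sqrt(2 + Y)))
(t - m(-3))*X(U) = (-3 - 1*25)*(-14*(1 + sqrt(2 - 14))) = (-3 - 25)*(-14*(1 + sqrt(-12))) = -(-392)*(1 + 2*I*sqrt(3)) = -28*(-14 - 28*I*sqrt(3)) = 392 + 784*I*sqrt(3)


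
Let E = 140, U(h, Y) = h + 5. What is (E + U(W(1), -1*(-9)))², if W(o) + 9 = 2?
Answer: 19044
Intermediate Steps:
W(o) = -7 (W(o) = -9 + 2 = -7)
U(h, Y) = 5 + h
(E + U(W(1), -1*(-9)))² = (140 + (5 - 7))² = (140 - 2)² = 138² = 19044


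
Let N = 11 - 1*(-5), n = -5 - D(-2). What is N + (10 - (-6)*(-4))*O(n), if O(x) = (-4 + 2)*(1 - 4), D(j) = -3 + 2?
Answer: -68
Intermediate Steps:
D(j) = -1
n = -4 (n = -5 - 1*(-1) = -5 + 1 = -4)
N = 16 (N = 11 + 5 = 16)
O(x) = 6 (O(x) = -2*(-3) = 6)
N + (10 - (-6)*(-4))*O(n) = 16 + (10 - (-6)*(-4))*6 = 16 + (10 - 1*24)*6 = 16 + (10 - 24)*6 = 16 - 14*6 = 16 - 84 = -68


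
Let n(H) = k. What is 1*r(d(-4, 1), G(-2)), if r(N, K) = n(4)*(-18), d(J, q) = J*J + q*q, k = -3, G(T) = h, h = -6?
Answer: 54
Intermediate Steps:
G(T) = -6
n(H) = -3
d(J, q) = J² + q²
r(N, K) = 54 (r(N, K) = -3*(-18) = 54)
1*r(d(-4, 1), G(-2)) = 1*54 = 54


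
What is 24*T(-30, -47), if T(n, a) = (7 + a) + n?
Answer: -1680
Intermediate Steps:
T(n, a) = 7 + a + n
24*T(-30, -47) = 24*(7 - 47 - 30) = 24*(-70) = -1680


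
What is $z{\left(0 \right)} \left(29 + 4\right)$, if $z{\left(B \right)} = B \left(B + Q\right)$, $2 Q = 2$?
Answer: $0$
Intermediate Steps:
$Q = 1$ ($Q = \frac{1}{2} \cdot 2 = 1$)
$z{\left(B \right)} = B \left(1 + B\right)$ ($z{\left(B \right)} = B \left(B + 1\right) = B \left(1 + B\right)$)
$z{\left(0 \right)} \left(29 + 4\right) = 0 \left(1 + 0\right) \left(29 + 4\right) = 0 \cdot 1 \cdot 33 = 0 \cdot 33 = 0$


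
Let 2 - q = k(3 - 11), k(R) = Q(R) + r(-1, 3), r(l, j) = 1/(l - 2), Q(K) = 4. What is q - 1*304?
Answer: -917/3 ≈ -305.67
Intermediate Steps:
r(l, j) = 1/(-2 + l)
k(R) = 11/3 (k(R) = 4 + 1/(-2 - 1) = 4 + 1/(-3) = 4 - ⅓ = 11/3)
q = -5/3 (q = 2 - 1*11/3 = 2 - 11/3 = -5/3 ≈ -1.6667)
q - 1*304 = -5/3 - 1*304 = -5/3 - 304 = -917/3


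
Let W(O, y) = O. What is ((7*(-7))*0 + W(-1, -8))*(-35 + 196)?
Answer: -161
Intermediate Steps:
((7*(-7))*0 + W(-1, -8))*(-35 + 196) = ((7*(-7))*0 - 1)*(-35 + 196) = (-49*0 - 1)*161 = (0 - 1)*161 = -1*161 = -161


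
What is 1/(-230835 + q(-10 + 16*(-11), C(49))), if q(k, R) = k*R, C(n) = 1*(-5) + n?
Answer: -1/239019 ≈ -4.1838e-6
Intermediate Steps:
C(n) = -5 + n
q(k, R) = R*k
1/(-230835 + q(-10 + 16*(-11), C(49))) = 1/(-230835 + (-5 + 49)*(-10 + 16*(-11))) = 1/(-230835 + 44*(-10 - 176)) = 1/(-230835 + 44*(-186)) = 1/(-230835 - 8184) = 1/(-239019) = -1/239019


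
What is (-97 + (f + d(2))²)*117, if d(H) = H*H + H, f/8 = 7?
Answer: 438399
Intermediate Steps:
f = 56 (f = 8*7 = 56)
d(H) = H + H² (d(H) = H² + H = H + H²)
(-97 + (f + d(2))²)*117 = (-97 + (56 + 2*(1 + 2))²)*117 = (-97 + (56 + 2*3)²)*117 = (-97 + (56 + 6)²)*117 = (-97 + 62²)*117 = (-97 + 3844)*117 = 3747*117 = 438399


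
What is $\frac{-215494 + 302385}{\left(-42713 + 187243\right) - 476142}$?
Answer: $- \frac{86891}{331612} \approx -0.26203$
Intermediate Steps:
$\frac{-215494 + 302385}{\left(-42713 + 187243\right) - 476142} = \frac{86891}{144530 - 476142} = \frac{86891}{-331612} = 86891 \left(- \frac{1}{331612}\right) = - \frac{86891}{331612}$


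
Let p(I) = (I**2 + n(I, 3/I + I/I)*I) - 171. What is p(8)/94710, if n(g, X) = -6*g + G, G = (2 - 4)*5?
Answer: -571/94710 ≈ -0.0060289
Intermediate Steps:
G = -10 (G = -2*5 = -10)
n(g, X) = -10 - 6*g (n(g, X) = -6*g - 10 = -10 - 6*g)
p(I) = -171 + I**2 + I*(-10 - 6*I) (p(I) = (I**2 + (-10 - 6*I)*I) - 171 = (I**2 + I*(-10 - 6*I)) - 171 = -171 + I**2 + I*(-10 - 6*I))
p(8)/94710 = (-171 - 10*8 - 5*8**2)/94710 = (-171 - 80 - 5*64)*(1/94710) = (-171 - 80 - 320)*(1/94710) = -571*1/94710 = -571/94710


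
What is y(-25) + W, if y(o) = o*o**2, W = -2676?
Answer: -18301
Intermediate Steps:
y(o) = o**3
y(-25) + W = (-25)**3 - 2676 = -15625 - 2676 = -18301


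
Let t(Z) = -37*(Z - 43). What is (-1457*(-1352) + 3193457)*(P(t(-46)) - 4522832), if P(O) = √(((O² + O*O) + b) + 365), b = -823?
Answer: -23352833445072 + 10326642*√5421810 ≈ -2.3329e+13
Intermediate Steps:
t(Z) = 1591 - 37*Z (t(Z) = -37*(-43 + Z) = 1591 - 37*Z)
P(O) = √(-458 + 2*O²) (P(O) = √(((O² + O*O) - 823) + 365) = √(((O² + O²) - 823) + 365) = √((2*O² - 823) + 365) = √((-823 + 2*O²) + 365) = √(-458 + 2*O²))
(-1457*(-1352) + 3193457)*(P(t(-46)) - 4522832) = (-1457*(-1352) + 3193457)*(√(-458 + 2*(1591 - 37*(-46))²) - 4522832) = (1969864 + 3193457)*(√(-458 + 2*(1591 + 1702)²) - 4522832) = 5163321*(√(-458 + 2*3293²) - 4522832) = 5163321*(√(-458 + 2*10843849) - 4522832) = 5163321*(√(-458 + 21687698) - 4522832) = 5163321*(√21687240 - 4522832) = 5163321*(2*√5421810 - 4522832) = 5163321*(-4522832 + 2*√5421810) = -23352833445072 + 10326642*√5421810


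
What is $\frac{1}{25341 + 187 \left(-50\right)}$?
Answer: $\frac{1}{15991} \approx 6.2535 \cdot 10^{-5}$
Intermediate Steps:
$\frac{1}{25341 + 187 \left(-50\right)} = \frac{1}{25341 - 9350} = \frac{1}{15991}$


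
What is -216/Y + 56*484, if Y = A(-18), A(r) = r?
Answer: 27116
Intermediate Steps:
Y = -18
-216/Y + 56*484 = -216/(-18) + 56*484 = -216*(-1/18) + 27104 = 12 + 27104 = 27116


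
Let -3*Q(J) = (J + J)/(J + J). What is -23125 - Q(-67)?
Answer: -69374/3 ≈ -23125.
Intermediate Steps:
Q(J) = -⅓ (Q(J) = -(J + J)/(3*(J + J)) = -2*J/(3*(2*J)) = -2*J*1/(2*J)/3 = -⅓*1 = -⅓)
-23125 - Q(-67) = -23125 - 1*(-⅓) = -23125 + ⅓ = -69374/3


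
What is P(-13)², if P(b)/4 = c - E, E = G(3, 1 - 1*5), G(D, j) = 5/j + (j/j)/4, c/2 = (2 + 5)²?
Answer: 156816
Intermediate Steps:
c = 98 (c = 2*(2 + 5)² = 2*7² = 2*49 = 98)
G(D, j) = ¼ + 5/j (G(D, j) = 5/j + 1*(¼) = 5/j + ¼ = ¼ + 5/j)
E = -1 (E = (20 + (1 - 1*5))/(4*(1 - 1*5)) = (20 + (1 - 5))/(4*(1 - 5)) = (¼)*(20 - 4)/(-4) = (¼)*(-¼)*16 = -1)
P(b) = 396 (P(b) = 4*(98 - 1*(-1)) = 4*(98 + 1) = 4*99 = 396)
P(-13)² = 396² = 156816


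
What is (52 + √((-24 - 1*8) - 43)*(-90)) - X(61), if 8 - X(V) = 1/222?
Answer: 9769/222 - 450*I*√3 ≈ 44.005 - 779.42*I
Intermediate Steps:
X(V) = 1775/222 (X(V) = 8 - 1/222 = 1775/222)
(52 + √((-24 - 1*8) - 43)*(-90)) - X(61) = (52 + √((-24 - 1*8) - 43)*(-90)) - 1*1775/222 = (52 + √((-24 - 8) - 43)*(-90)) - 1775/222 = (52 + √(-32 - 43)*(-90)) - 1775/222 = (52 + √(-75)*(-90)) - 1775/222 = (52 + (5*I*√3)*(-90)) - 1775/222 = (52 - 450*I*√3) - 1775/222 = 9769/222 - 450*I*√3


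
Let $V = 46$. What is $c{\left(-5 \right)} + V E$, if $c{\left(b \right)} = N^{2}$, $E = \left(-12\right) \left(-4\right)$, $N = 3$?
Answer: $2217$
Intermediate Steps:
$E = 48$
$c{\left(b \right)} = 9$ ($c{\left(b \right)} = 3^{2} = 9$)
$c{\left(-5 \right)} + V E = 9 + 46 \cdot 48 = 9 + 2208 = 2217$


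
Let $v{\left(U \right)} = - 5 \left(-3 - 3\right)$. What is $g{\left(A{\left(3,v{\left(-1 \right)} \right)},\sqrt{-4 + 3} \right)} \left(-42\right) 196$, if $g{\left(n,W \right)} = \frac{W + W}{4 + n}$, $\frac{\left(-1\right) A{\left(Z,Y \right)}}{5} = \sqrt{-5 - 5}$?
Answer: $\frac{16464}{4 i + 5 \sqrt{10}} \approx 978.64 - 247.58 i$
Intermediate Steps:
$v{\left(U \right)} = 30$ ($v{\left(U \right)} = \left(-5\right) \left(-6\right) = 30$)
$A{\left(Z,Y \right)} = - 5 i \sqrt{10}$ ($A{\left(Z,Y \right)} = - 5 \sqrt{-5 - 5} = - 5 \sqrt{-10} = - 5 i \sqrt{10}$)
$g{\left(n,W \right)} = \frac{2 W}{4 + n}$
$g{\left(A{\left(3,v{\left(-1 \right)} \right)},\sqrt{-4 + 3} \right)} \left(-42\right) 196 = \frac{2 \sqrt{-4 + 3}}{4 - 5 i \sqrt{10}} \left(-42\right) 196 = \frac{2 \sqrt{-1}}{4 - 5 i \sqrt{10}} \left(-42\right) 196 = \frac{2 i}{4 - 5 i \sqrt{10}} \left(-42\right) 196 = - \frac{84 i}{4 - 5 i \sqrt{10}} \cdot 196 = - \frac{16464 i}{4 - 5 i \sqrt{10}}$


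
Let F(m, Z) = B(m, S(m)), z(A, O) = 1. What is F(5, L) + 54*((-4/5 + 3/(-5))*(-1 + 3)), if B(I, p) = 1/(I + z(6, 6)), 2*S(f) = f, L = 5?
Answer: -4531/30 ≈ -151.03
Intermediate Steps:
S(f) = f/2
B(I, p) = 1/(1 + I) (B(I, p) = 1/(I + 1) = 1/(1 + I))
F(m, Z) = 1/(1 + m)
F(5, L) + 54*((-4/5 + 3/(-5))*(-1 + 3)) = 1/(1 + 5) + 54*((-4/5 + 3/(-5))*(-1 + 3)) = 1/6 + 54*((-4*1/5 + 3*(-1/5))*2) = 1/6 + 54*((-4/5 - 3/5)*2) = 1/6 + 54*(-7/5*2) = 1/6 + 54*(-14/5) = 1/6 - 756/5 = -4531/30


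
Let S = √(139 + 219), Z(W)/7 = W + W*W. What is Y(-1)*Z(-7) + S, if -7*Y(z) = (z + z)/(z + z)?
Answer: -42 + √358 ≈ -23.079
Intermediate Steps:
Z(W) = 7*W + 7*W² (Z(W) = 7*(W + W*W) = 7*(W + W²) = 7*W + 7*W²)
S = √358 ≈ 18.921
Y(z) = -⅐ (Y(z) = -(z + z)/(7*(z + z)) = -2*z/(7*(2*z)) = -2*z*1/(2*z)/7 = -⅐*1 = -⅐)
Y(-1)*Z(-7) + S = -(-7)*(1 - 7) + √358 = -(-7)*(-6) + √358 = -⅐*294 + √358 = -42 + √358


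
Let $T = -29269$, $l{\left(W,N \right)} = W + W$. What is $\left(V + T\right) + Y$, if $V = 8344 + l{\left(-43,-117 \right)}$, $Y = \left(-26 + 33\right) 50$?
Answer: $-20661$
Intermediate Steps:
$l{\left(W,N \right)} = 2 W$
$Y = 350$ ($Y = 7 \cdot 50 = 350$)
$V = 8258$ ($V = 8344 + 2 \left(-43\right) = 8344 - 86 = 8258$)
$\left(V + T\right) + Y = \left(8258 - 29269\right) + 350 = -21011 + 350 = -20661$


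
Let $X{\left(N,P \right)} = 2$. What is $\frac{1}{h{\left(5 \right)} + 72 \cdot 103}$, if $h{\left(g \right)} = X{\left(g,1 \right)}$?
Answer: $\frac{1}{7418} \approx 0.00013481$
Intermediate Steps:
$h{\left(g \right)} = 2$
$\frac{1}{h{\left(5 \right)} + 72 \cdot 103} = \frac{1}{2 + 72 \cdot 103} = \frac{1}{2 + 7416} = \frac{1}{7418}$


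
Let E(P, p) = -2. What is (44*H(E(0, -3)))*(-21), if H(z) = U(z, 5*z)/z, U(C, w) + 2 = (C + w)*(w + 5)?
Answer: 26796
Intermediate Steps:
U(C, w) = -2 + (5 + w)*(C + w) (U(C, w) = -2 + (C + w)*(w + 5) = -2 + (C + w)*(5 + w) = -2 + (5 + w)*(C + w))
H(z) = (-2 + 30*z + 30*z²)/z (H(z) = (-2 + (5*z)² + 5*z + 5*(5*z) + z*(5*z))/z = (-2 + 25*z² + 5*z + 25*z + 5*z²)/z = (-2 + 30*z + 30*z²)/z)
(44*H(E(0, -3)))*(-21) = (44*(30 - 2/(-2) + 30*(-2)))*(-21) = (44*(30 - 2*(-½) - 60))*(-21) = (44*(30 + 1 - 60))*(-21) = (44*(-29))*(-21) = -1276*(-21) = 26796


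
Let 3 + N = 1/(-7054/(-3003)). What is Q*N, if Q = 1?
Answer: -18159/7054 ≈ -2.5743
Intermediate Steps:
N = -18159/7054 (N = -3 + 1/(-7054/(-3003)) = -3 + 1/(-7054*(-1/3003)) = -3 + 1/(7054/3003) = -3 + 3003/7054 = -18159/7054 ≈ -2.5743)
Q*N = 1*(-18159/7054) = -18159/7054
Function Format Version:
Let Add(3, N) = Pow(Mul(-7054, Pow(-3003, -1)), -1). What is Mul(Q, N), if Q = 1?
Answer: Rational(-18159, 7054) ≈ -2.5743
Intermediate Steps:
N = Rational(-18159, 7054) (N = Add(-3, Pow(Mul(-7054, Pow(-3003, -1)), -1)) = Add(-3, Pow(Mul(-7054, Rational(-1, 3003)), -1)) = Add(-3, Pow(Rational(7054, 3003), -1)) = Add(-3, Rational(3003, 7054)) = Rational(-18159, 7054) ≈ -2.5743)
Mul(Q, N) = Mul(1, Rational(-18159, 7054)) = Rational(-18159, 7054)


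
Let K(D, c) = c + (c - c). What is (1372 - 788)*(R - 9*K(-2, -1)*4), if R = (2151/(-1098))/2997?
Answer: 3843474820/182817 ≈ 21024.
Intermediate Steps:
K(D, c) = c (K(D, c) = c + 0 = c)
R = -239/365634 (R = (2151*(-1/1098))*(1/2997) = -239/122*1/2997 = -239/365634 ≈ -0.00065366)
(1372 - 788)*(R - 9*K(-2, -1)*4) = (1372 - 788)*(-239/365634 - 9*(-1)*4) = 584*(-239/365634 + 9*4) = 584*(-239/365634 + 36) = 584*(13162585/365634) = 3843474820/182817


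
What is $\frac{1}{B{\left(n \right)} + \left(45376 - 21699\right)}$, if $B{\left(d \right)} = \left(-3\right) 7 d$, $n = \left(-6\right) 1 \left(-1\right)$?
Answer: $\frac{1}{23551} \approx 4.2461 \cdot 10^{-5}$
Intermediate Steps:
$n = 6$ ($n = \left(-6\right) \left(-1\right) = 6$)
$B{\left(d \right)} = - 21 d$
$\frac{1}{B{\left(n \right)} + \left(45376 - 21699\right)} = \frac{1}{\left(-21\right) 6 + \left(45376 - 21699\right)} = \frac{1}{-126 + 23677} = \frac{1}{23551}$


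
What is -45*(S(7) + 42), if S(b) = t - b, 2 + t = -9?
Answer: -1080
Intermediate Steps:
t = -11 (t = -2 - 9 = -11)
S(b) = -11 - b
-45*(S(7) + 42) = -45*((-11 - 1*7) + 42) = -45*((-11 - 7) + 42) = -45*(-18 + 42) = -45*24 = -1080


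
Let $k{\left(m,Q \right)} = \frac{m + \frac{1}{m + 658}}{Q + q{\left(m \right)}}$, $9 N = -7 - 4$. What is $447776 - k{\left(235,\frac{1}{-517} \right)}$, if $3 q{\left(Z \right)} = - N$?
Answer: $\frac{12022875952}{26885} \approx 4.472 \cdot 10^{5}$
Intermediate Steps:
$N = - \frac{11}{9}$ ($N = \frac{-7 - 4}{9} = \frac{1}{9} \left(-11\right) = - \frac{11}{9} \approx -1.2222$)
$q{\left(Z \right)} = \frac{11}{27}$ ($q{\left(Z \right)} = \frac{\left(-1\right) \left(- \frac{11}{9}\right)}{3} = \frac{1}{3} \cdot \frac{11}{9} = \frac{11}{27}$)
$k{\left(m,Q \right)} = \frac{m + \frac{1}{658 + m}}{\frac{11}{27} + Q}$ ($k{\left(m,Q \right)} = \frac{m + \frac{1}{m + 658}}{Q + \frac{11}{27}} = \frac{m + \frac{1}{658 + m}}{\frac{11}{27} + Q}$)
$447776 - k{\left(235,\frac{1}{-517} \right)} = 447776 - \frac{27 \left(1 + 235^{2} + 658 \cdot 235\right)}{7238 + 11 \cdot 235 + \frac{17766}{-517} + 27 \frac{1}{-517} \cdot 235} = 447776 - \frac{27 \left(1 + 55225 + 154630\right)}{7238 + 2585 + 17766 \left(- \frac{1}{517}\right) + 27 \left(- \frac{1}{517}\right) 235} = 447776 - 27 \frac{1}{7238 + 2585 - \frac{378}{11} - \frac{135}{11}} \cdot 209856 = 447776 - 27 \frac{1}{\frac{107540}{11}} \cdot 209856 = 447776 - 27 \cdot \frac{11}{107540} \cdot 209856 = 447776 - \frac{15581808}{26885} = \frac{12022875952}{26885}$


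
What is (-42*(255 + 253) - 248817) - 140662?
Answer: -410815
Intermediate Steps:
(-42*(255 + 253) - 248817) - 140662 = (-42*508 - 248817) - 140662 = (-21336 - 248817) - 140662 = -270153 - 140662 = -410815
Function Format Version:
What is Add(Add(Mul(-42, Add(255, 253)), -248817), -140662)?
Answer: -410815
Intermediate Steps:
Add(Add(Mul(-42, Add(255, 253)), -248817), -140662) = Add(Add(Mul(-42, 508), -248817), -140662) = Add(Add(-21336, -248817), -140662) = Add(-270153, -140662) = -410815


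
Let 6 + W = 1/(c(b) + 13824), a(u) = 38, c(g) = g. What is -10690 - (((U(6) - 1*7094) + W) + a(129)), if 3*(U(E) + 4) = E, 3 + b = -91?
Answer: -49784981/13730 ≈ -3626.0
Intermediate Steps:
b = -94 (b = -3 - 91 = -94)
U(E) = -4 + E/3
W = -82379/13730 (W = -6 + 1/(-94 + 13824) = -6 + 1/13730 = -82379/13730 ≈ -5.9999)
-10690 - (((U(6) - 1*7094) + W) + a(129)) = -10690 - ((((-4 + (1/3)*6) - 1*7094) - 82379/13730) + 38) = -10690 - ((((-4 + 2) - 7094) - 82379/13730) + 38) = -10690 - (((-2 - 7094) - 82379/13730) + 38) = -10690 - ((-7096 - 82379/13730) + 38) = -10690 - (-97510459/13730 + 38) = -10690 - 1*(-96988719/13730) = -10690 + 96988719/13730 = -49784981/13730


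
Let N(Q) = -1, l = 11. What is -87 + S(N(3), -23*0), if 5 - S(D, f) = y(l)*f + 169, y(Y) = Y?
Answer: -251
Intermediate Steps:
S(D, f) = -164 - 11*f (S(D, f) = 5 - (11*f + 169) = 5 - (169 + 11*f) = 5 + (-169 - 11*f) = -164 - 11*f)
-87 + S(N(3), -23*0) = -87 + (-164 - (-253)*0) = -87 + (-164 - 11*0) = -87 + (-164 + 0) = -87 - 164 = -251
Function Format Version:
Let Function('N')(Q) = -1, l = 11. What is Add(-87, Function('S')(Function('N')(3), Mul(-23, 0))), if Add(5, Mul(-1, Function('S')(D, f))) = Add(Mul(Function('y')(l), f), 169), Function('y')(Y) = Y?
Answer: -251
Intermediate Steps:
Function('S')(D, f) = Add(-164, Mul(-11, f)) (Function('S')(D, f) = Add(5, Mul(-1, Add(Mul(11, f), 169))) = Add(5, Mul(-1, Add(169, Mul(11, f)))) = Add(5, Add(-169, Mul(-11, f))) = Add(-164, Mul(-11, f)))
Add(-87, Function('S')(Function('N')(3), Mul(-23, 0))) = Add(-87, Add(-164, Mul(-11, Mul(-23, 0)))) = Add(-87, Add(-164, Mul(-11, 0))) = Add(-87, Add(-164, 0)) = Add(-87, -164) = -251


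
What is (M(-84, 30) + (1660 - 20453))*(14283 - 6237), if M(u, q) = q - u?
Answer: -150291234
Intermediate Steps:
(M(-84, 30) + (1660 - 20453))*(14283 - 6237) = ((30 - 1*(-84)) + (1660 - 20453))*(14283 - 6237) = ((30 + 84) - 18793)*8046 = (114 - 18793)*8046 = -18679*8046 = -150291234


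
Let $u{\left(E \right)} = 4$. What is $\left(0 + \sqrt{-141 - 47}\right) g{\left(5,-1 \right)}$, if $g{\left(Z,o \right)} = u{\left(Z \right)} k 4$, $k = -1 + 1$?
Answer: $0$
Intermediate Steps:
$k = 0$
$g{\left(Z,o \right)} = 0$ ($g{\left(Z,o \right)} = 4 \cdot 0 \cdot 4 = 0 \cdot 4 = 0$)
$\left(0 + \sqrt{-141 - 47}\right) g{\left(5,-1 \right)} = \left(0 + \sqrt{-141 - 47}\right) 0 = \left(0 + \sqrt{-188}\right) 0 = \left(0 + 2 i \sqrt{47}\right) 0 = 2 i \sqrt{47} \cdot 0 = 0$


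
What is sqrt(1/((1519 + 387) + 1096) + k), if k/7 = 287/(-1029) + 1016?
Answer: sqrt(28257419238006)/63042 ≈ 84.321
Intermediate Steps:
k = 149311/21 (k = 7*(287/(-1029) + 1016) = 7*(287*(-1/1029) + 1016) = 7*(-41/147 + 1016) = 7*(149311/147) = 149311/21 ≈ 7110.0)
sqrt(1/((1519 + 387) + 1096) + k) = sqrt(1/((1519 + 387) + 1096) + 149311/21) = sqrt(1/(1906 + 1096) + 149311/21) = sqrt(1/3002 + 149311/21) = sqrt(448231643/63042) = sqrt(28257419238006)/63042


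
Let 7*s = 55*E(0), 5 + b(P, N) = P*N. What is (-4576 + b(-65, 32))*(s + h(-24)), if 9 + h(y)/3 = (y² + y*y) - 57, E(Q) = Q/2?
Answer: -21701538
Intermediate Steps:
b(P, N) = -5 + N*P (b(P, N) = -5 + P*N = -5 + N*P)
E(Q) = Q/2 (E(Q) = Q*(½) = Q/2)
s = 0 (s = (55*((½)*0))/7 = (55*0)/7 = (⅐)*0 = 0)
h(y) = -198 + 6*y² (h(y) = -27 + 3*((y² + y*y) - 57) = -27 + 3*((y² + y²) - 57) = -27 + 3*(2*y² - 57) = -27 + 3*(-57 + 2*y²) = -27 + (-171 + 6*y²) = -198 + 6*y²)
(-4576 + b(-65, 32))*(s + h(-24)) = (-4576 + (-5 + 32*(-65)))*(0 + (-198 + 6*(-24)²)) = (-4576 + (-5 - 2080))*(0 + (-198 + 6*576)) = (-4576 - 2085)*(0 + (-198 + 3456)) = -6661*(0 + 3258) = -6661*3258 = -21701538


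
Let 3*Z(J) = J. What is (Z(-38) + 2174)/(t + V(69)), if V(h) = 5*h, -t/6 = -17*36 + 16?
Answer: 6484/11763 ≈ 0.55122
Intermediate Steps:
Z(J) = J/3
t = 3576 (t = -6*(-17*36 + 16) = -6*(-612 + 16) = -6*(-596) = 3576)
(Z(-38) + 2174)/(t + V(69)) = ((⅓)*(-38) + 2174)/(3576 + 5*69) = (-38/3 + 2174)/(3576 + 345) = (6484/3)/3921 = (6484/3)*(1/3921) = 6484/11763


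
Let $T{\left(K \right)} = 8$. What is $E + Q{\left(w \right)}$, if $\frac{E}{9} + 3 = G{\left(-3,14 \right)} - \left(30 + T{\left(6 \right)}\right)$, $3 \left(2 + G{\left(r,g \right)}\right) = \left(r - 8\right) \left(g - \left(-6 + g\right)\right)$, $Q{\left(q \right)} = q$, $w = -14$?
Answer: $-599$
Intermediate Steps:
$G{\left(r,g \right)} = -18 + 2 r$ ($G{\left(r,g \right)} = -2 + \frac{\left(r - 8\right) \left(g - \left(-6 + g\right)\right)}{3} = -2 + \frac{\left(-8 + r\right) 6}{3} = -2 + \frac{-48 + 6 r}{3} = -2 + \left(-16 + 2 r\right) = -18 + 2 r$)
$E = -585$ ($E = -27 + 9 \left(\left(-18 + 2 \left(-3\right)\right) - \left(30 + 8\right)\right) = -27 + 9 \left(\left(-18 - 6\right) - 38\right) = -27 + 9 \left(-24 - 38\right) = -27 + 9 \left(-62\right) = -27 - 558 = -585$)
$E + Q{\left(w \right)} = -585 - 14 = -599$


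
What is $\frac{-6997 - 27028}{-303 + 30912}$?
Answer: $- \frac{34025}{30609} \approx -1.1116$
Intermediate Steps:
$\frac{-6997 - 27028}{-303 + 30912} = \frac{-6997 - 27028}{30609} = \left(-34025\right) \frac{1}{30609} = - \frac{34025}{30609}$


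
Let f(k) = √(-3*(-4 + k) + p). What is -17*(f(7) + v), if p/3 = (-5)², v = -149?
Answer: 2533 - 17*√66 ≈ 2394.9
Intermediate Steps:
p = 75 (p = 3*(-5)² = 3*25 = 75)
f(k) = √(87 - 3*k) (f(k) = √(-3*(-4 + k) + 75) = √((12 - 3*k) + 75) = √(87 - 3*k))
-17*(f(7) + v) = -17*(√(87 - 3*7) - 149) = -17*(√(87 - 21) - 149) = -17*(√66 - 149) = -17*(-149 + √66) = 2533 - 17*√66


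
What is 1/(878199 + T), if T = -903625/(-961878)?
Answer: 961878/844721201347 ≈ 1.1387e-6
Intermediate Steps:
T = 903625/961878 (T = -903625*(-1/961878) = 903625/961878 ≈ 0.93944)
1/(878199 + T) = 1/(878199 + 903625/961878) = 1/(844721201347/961878) = 961878/844721201347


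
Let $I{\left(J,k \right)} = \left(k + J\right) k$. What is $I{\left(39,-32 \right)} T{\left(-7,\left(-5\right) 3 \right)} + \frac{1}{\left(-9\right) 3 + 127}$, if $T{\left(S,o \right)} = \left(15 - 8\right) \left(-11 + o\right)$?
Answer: $\frac{4076801}{100} \approx 40768.0$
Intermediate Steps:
$I{\left(J,k \right)} = k \left(J + k\right)$ ($I{\left(J,k \right)} = \left(J + k\right) k = k \left(J + k\right)$)
$T{\left(S,o \right)} = -77 + 7 o$ ($T{\left(S,o \right)} = 7 \left(-11 + o\right) = -77 + 7 o$)
$I{\left(39,-32 \right)} T{\left(-7,\left(-5\right) 3 \right)} + \frac{1}{\left(-9\right) 3 + 127} = - 32 \left(39 - 32\right) \left(-77 + 7 \left(\left(-5\right) 3\right)\right) + \frac{1}{\left(-9\right) 3 + 127} = \left(-32\right) 7 \left(-77 + 7 \left(-15\right)\right) + \frac{1}{-27 + 127} = - 224 \left(-77 - 105\right) + \frac{1}{100} = \left(-224\right) \left(-182\right) + \frac{1}{100} = 40768 + \frac{1}{100} = \frac{4076801}{100}$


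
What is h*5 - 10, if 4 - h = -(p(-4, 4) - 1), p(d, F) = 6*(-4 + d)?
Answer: -235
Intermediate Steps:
p(d, F) = -24 + 6*d
h = -45 (h = 4 - (-1)*((-24 + 6*(-4)) - 1) = 4 - (-1)*((-24 - 24) - 1) = 4 - (-1)*(-48 - 1) = 4 - (-1)*(-49) = 4 - 1*49 = 4 - 49 = -45)
h*5 - 10 = -45*5 - 10 = -225 - 10 = -235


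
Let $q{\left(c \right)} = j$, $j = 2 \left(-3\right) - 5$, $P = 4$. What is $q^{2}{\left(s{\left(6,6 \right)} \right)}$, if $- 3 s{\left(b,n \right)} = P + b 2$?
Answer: $121$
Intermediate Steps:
$s{\left(b,n \right)} = - \frac{4}{3} - \frac{2 b}{3}$ ($s{\left(b,n \right)} = - \frac{4 + b 2}{3} = - \frac{4 + 2 b}{3} = - \frac{4}{3} - \frac{2 b}{3}$)
$j = -11$ ($j = -6 - 5 = -11$)
$q{\left(c \right)} = -11$
$q^{2}{\left(s{\left(6,6 \right)} \right)} = \left(-11\right)^{2} = 121$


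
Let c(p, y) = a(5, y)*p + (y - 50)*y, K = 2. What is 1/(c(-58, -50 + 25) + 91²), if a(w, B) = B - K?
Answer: 1/11722 ≈ 8.5310e-5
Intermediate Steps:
a(w, B) = -2 + B (a(w, B) = B - 1*2 = B - 2 = -2 + B)
c(p, y) = p*(-2 + y) + y*(-50 + y) (c(p, y) = (-2 + y)*p + (y - 50)*y = p*(-2 + y) + (-50 + y)*y = p*(-2 + y) + y*(-50 + y))
1/(c(-58, -50 + 25) + 91²) = 1/(((-50 + 25)² - 50*(-50 + 25) - 58*(-2 + (-50 + 25))) + 91²) = 1/(((-25)² - 50*(-25) - 58*(-2 - 25)) + 8281) = 1/((625 + 1250 - 58*(-27)) + 8281) = 1/((625 + 1250 + 1566) + 8281) = 1/(3441 + 8281) = 1/11722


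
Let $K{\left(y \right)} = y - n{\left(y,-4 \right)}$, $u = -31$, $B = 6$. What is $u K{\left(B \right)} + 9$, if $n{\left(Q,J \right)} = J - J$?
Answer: $-177$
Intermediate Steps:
$n{\left(Q,J \right)} = 0$
$K{\left(y \right)} = y$ ($K{\left(y \right)} = y - 0 = y + 0 = y$)
$u K{\left(B \right)} + 9 = \left(-31\right) 6 + 9 = -186 + 9 = -177$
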